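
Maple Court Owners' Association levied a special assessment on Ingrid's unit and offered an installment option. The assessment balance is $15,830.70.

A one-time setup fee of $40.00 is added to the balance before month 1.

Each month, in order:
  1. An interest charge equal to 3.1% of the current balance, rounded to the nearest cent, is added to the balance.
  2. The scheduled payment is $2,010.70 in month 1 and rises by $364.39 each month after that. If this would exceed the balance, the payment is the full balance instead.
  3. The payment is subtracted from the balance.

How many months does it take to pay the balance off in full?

7

Month 1: $15,870.70 +$491.99 interest = $16,362.69; pay $2,010.70 → $14,351.99
Month 2: $14,351.99 +$444.91 interest = $14,796.90; pay $2,375.09 → $12,421.81
Month 3: $12,421.81 +$385.08 interest = $12,806.89; pay $2,739.48 → $10,067.41
Month 4: $10,067.41 +$312.09 interest = $10,379.50; pay $3,103.87 → $7,275.63
Month 5: $7,275.63 +$225.54 interest = $7,501.17; pay $3,468.26 → $4,032.91
Month 6: $4,032.91 +$125.02 interest = $4,157.93; pay $3,832.65 → $325.28
Month 7: $325.28 +$10.08 interest = $335.36; pay $335.36 → $0.00
Balance reaches $0.00 in month 7.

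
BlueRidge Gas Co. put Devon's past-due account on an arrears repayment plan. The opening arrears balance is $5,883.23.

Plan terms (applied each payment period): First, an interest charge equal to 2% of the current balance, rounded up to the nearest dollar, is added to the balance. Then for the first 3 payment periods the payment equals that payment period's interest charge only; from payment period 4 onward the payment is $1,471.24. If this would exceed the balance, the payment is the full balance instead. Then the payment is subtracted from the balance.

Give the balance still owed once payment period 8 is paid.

$0.00

Payment period 1: opening $5,883.23; interest $118.00 → $6,001.23; payment $118.00; balance $5,883.23
Payment period 2: opening $5,883.23; interest $118.00 → $6,001.23; payment $118.00; balance $5,883.23
Payment period 3: opening $5,883.23; interest $118.00 → $6,001.23; payment $118.00; balance $5,883.23
Payment period 4: opening $5,883.23; interest $118.00 → $6,001.23; payment $1,471.24; balance $4,529.99
Payment period 5: opening $4,529.99; interest $91.00 → $4,620.99; payment $1,471.24; balance $3,149.75
Payment period 6: opening $3,149.75; interest $63.00 → $3,212.75; payment $1,471.24; balance $1,741.51
Payment period 7: opening $1,741.51; interest $35.00 → $1,776.51; payment $1,471.24; balance $305.27
Payment period 8: opening $305.27; interest $7.00 → $312.27; payment $312.27; balance $0.00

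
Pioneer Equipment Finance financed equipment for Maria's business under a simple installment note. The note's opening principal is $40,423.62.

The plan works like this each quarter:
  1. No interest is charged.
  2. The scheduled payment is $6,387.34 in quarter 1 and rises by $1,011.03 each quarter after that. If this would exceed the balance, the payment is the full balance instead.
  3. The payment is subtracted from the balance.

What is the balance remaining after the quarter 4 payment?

$8,808.08

Quarter 1: $40,423.62 − $6,387.34 → $34,036.28
Quarter 2: $34,036.28 − $7,398.37 → $26,637.91
Quarter 3: $26,637.91 − $8,409.40 → $18,228.51
Quarter 4: $18,228.51 − $9,420.43 → $8,808.08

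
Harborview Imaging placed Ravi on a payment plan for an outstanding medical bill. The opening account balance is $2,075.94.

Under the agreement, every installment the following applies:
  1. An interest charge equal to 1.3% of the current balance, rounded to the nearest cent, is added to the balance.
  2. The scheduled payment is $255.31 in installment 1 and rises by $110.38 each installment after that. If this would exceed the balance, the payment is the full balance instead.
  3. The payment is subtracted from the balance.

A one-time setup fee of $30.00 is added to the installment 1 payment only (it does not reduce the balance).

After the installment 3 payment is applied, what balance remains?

$1,049.46

# | Opening | Interest | Payment | Fee | End bal
1 | $2,075.94 | $26.99 | $255.31 | $30.00 | $1,847.62
2 | $1,847.62 | $24.02 | $365.69 | — | $1,505.95
3 | $1,505.95 | $19.58 | $476.07 | — | $1,049.46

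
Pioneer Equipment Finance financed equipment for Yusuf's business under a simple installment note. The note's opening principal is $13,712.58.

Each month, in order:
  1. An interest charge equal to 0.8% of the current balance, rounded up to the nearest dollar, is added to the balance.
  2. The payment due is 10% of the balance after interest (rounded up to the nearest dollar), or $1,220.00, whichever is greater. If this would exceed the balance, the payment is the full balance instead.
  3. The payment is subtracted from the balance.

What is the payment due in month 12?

Month 1: opening $13,712.58; interest $110.00 → $13,822.58; payment $1,383.00; balance $12,439.58
Month 2: opening $12,439.58; interest $100.00 → $12,539.58; payment $1,254.00; balance $11,285.58
Month 3: opening $11,285.58; interest $91.00 → $11,376.58; payment $1,220.00; balance $10,156.58
Month 4: opening $10,156.58; interest $82.00 → $10,238.58; payment $1,220.00; balance $9,018.58
Month 5: opening $9,018.58; interest $73.00 → $9,091.58; payment $1,220.00; balance $7,871.58
Month 6: opening $7,871.58; interest $63.00 → $7,934.58; payment $1,220.00; balance $6,714.58
Month 7: opening $6,714.58; interest $54.00 → $6,768.58; payment $1,220.00; balance $5,548.58
Month 8: opening $5,548.58; interest $45.00 → $5,593.58; payment $1,220.00; balance $4,373.58
Month 9: opening $4,373.58; interest $35.00 → $4,408.58; payment $1,220.00; balance $3,188.58
Month 10: opening $3,188.58; interest $26.00 → $3,214.58; payment $1,220.00; balance $1,994.58
Month 11: opening $1,994.58; interest $16.00 → $2,010.58; payment $1,220.00; balance $790.58
Month 12: opening $790.58; interest $7.00 → $797.58; payment $797.58; balance $0.00

$797.58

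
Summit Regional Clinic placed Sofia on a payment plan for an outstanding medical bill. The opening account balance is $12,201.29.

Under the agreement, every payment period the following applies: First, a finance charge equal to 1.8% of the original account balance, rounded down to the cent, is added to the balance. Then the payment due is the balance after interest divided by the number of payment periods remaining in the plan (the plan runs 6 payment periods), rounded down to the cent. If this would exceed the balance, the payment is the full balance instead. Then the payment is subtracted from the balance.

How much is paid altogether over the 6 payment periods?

Payment period 1: opening $12,201.29; interest $219.62 → $12,420.91; payment $2,070.15; balance $10,350.76
Payment period 2: opening $10,350.76; interest $219.62 → $10,570.38; payment $2,114.07; balance $8,456.31
Payment period 3: opening $8,456.31; interest $219.62 → $8,675.93; payment $2,168.98; balance $6,506.95
Payment period 4: opening $6,506.95; interest $219.62 → $6,726.57; payment $2,242.19; balance $4,484.38
Payment period 5: opening $4,484.38; interest $219.62 → $4,704.00; payment $2,352.00; balance $2,352.00
Payment period 6: opening $2,352.00; interest $219.62 → $2,571.62; payment $2,571.62; balance $0.00
Total paid: $13,519.01

$13,519.01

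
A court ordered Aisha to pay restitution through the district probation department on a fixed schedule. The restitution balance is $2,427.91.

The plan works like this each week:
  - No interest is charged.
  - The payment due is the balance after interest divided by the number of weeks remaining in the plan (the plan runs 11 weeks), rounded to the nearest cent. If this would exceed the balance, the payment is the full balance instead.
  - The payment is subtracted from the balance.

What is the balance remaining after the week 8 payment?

$662.15

# | Opening | Payment | End bal
1 | $2,427.91 | $220.72 | $2,207.19
2 | $2,207.19 | $220.72 | $1,986.47
3 | $1,986.47 | $220.72 | $1,765.75
4 | $1,765.75 | $220.72 | $1,545.03
5 | $1,545.03 | $220.72 | $1,324.31
6 | $1,324.31 | $220.72 | $1,103.59
7 | $1,103.59 | $220.72 | $882.87
8 | $882.87 | $220.72 | $662.15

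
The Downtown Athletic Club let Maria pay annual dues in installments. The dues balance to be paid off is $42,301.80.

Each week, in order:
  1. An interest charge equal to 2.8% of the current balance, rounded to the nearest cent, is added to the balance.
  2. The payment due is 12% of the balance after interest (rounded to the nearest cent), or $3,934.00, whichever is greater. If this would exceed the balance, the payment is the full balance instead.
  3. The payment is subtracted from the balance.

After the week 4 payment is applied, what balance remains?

$28,260.32

# | Opening | Interest | Payment | End bal
1 | $42,301.80 | $1,184.45 | $5,218.35 | $38,267.90
2 | $38,267.90 | $1,071.50 | $4,720.73 | $34,618.67
3 | $34,618.67 | $969.32 | $4,270.56 | $31,317.43
4 | $31,317.43 | $876.89 | $3,934.00 | $28,260.32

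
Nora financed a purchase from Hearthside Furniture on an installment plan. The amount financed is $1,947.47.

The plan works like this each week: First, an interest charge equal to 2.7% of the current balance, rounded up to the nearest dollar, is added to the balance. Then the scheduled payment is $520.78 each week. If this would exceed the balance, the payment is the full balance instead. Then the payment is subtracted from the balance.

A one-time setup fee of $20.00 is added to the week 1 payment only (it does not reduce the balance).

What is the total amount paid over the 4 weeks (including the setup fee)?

Week 1: $1,947.47 +$53.00 interest = $2,000.47; pay $520.78 (+ $20.00 fee) → $1,479.69
Week 2: $1,479.69 +$40.00 interest = $1,519.69; pay $520.78 → $998.91
Week 3: $998.91 +$27.00 interest = $1,025.91; pay $520.78 → $505.13
Week 4: $505.13 +$14.00 interest = $519.13; pay $519.13 → $0.00
Total paid: $2,101.47

$2,101.47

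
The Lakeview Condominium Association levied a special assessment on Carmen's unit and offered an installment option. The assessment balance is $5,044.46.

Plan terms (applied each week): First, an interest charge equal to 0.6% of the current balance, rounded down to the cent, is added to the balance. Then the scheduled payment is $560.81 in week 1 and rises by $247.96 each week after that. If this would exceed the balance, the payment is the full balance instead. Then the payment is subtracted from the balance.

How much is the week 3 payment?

$1,056.73

# | Opening | Interest | Payment | End bal
1 | $5,044.46 | $30.26 | $560.81 | $4,513.91
2 | $4,513.91 | $27.08 | $808.77 | $3,732.22
3 | $3,732.22 | $22.39 | $1,056.73 | $2,697.88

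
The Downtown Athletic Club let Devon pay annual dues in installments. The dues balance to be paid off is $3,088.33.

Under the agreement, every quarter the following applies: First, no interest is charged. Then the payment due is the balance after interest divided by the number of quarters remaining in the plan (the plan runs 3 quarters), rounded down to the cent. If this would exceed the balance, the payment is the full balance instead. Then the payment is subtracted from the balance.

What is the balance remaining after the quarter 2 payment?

# | Opening | Payment | End bal
1 | $3,088.33 | $1,029.44 | $2,058.89
2 | $2,058.89 | $1,029.44 | $1,029.45

$1,029.45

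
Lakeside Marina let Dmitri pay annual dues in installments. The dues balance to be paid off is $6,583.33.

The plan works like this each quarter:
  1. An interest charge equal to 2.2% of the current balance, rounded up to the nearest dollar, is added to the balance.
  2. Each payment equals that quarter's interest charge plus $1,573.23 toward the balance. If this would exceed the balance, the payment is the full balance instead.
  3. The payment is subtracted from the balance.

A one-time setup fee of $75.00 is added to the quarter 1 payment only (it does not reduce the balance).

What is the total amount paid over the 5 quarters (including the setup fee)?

Quarter 1: opening $6,583.33; interest $145.00 → $6,728.33; payment $1,718.23 (+ $75.00 fee); balance $5,010.10
Quarter 2: opening $5,010.10; interest $111.00 → $5,121.10; payment $1,684.23; balance $3,436.87
Quarter 3: opening $3,436.87; interest $76.00 → $3,512.87; payment $1,649.23; balance $1,863.64
Quarter 4: opening $1,863.64; interest $42.00 → $1,905.64; payment $1,615.23; balance $290.41
Quarter 5: opening $290.41; interest $7.00 → $297.41; payment $297.41; balance $0.00
Total paid: $7,039.33

$7,039.33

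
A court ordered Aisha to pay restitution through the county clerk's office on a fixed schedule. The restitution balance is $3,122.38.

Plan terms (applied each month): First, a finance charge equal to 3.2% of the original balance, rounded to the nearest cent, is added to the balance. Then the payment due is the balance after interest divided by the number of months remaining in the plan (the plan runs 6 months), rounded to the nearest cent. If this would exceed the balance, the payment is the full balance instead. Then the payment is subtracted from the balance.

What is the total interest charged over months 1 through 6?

# | Opening | Interest | Payment | End bal
1 | $3,122.38 | $99.92 | $537.05 | $2,685.25
2 | $2,685.25 | $99.92 | $557.03 | $2,228.14
3 | $2,228.14 | $99.92 | $582.02 | $1,746.04
4 | $1,746.04 | $99.92 | $615.32 | $1,230.64
5 | $1,230.64 | $99.92 | $665.28 | $665.28
6 | $665.28 | $99.92 | $765.20 | $0.00
Total interest: $99.92 + $99.92 + $99.92 + $99.92 + $99.92 + $99.92 = $599.52

$599.52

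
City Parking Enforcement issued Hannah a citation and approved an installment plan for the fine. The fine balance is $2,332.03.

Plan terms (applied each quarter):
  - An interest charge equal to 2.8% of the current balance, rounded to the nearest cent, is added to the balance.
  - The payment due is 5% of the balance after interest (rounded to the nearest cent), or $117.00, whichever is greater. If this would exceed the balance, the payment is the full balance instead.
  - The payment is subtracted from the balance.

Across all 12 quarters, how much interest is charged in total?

Quarter 1: $2,332.03 +$65.30 interest = $2,397.33; pay $119.87 → $2,277.46
Quarter 2: $2,277.46 +$63.77 interest = $2,341.23; pay $117.06 → $2,224.17
Quarter 3: $2,224.17 +$62.28 interest = $2,286.45; pay $117.00 → $2,169.45
Quarter 4: $2,169.45 +$60.74 interest = $2,230.19; pay $117.00 → $2,113.19
Quarter 5: $2,113.19 +$59.17 interest = $2,172.36; pay $117.00 → $2,055.36
Quarter 6: $2,055.36 +$57.55 interest = $2,112.91; pay $117.00 → $1,995.91
Quarter 7: $1,995.91 +$55.89 interest = $2,051.80; pay $117.00 → $1,934.80
Quarter 8: $1,934.80 +$54.17 interest = $1,988.97; pay $117.00 → $1,871.97
Quarter 9: $1,871.97 +$52.42 interest = $1,924.39; pay $117.00 → $1,807.39
Quarter 10: $1,807.39 +$50.61 interest = $1,858.00; pay $117.00 → $1,741.00
Quarter 11: $1,741.00 +$48.75 interest = $1,789.75; pay $117.00 → $1,672.75
Quarter 12: $1,672.75 +$46.84 interest = $1,719.59; pay $117.00 → $1,602.59
Total interest: $65.30 + $63.77 + $62.28 + $60.74 + $59.17 + $57.55 + $55.89 + $54.17 + $52.42 + $50.61 + $48.75 + $46.84 = $677.49

$677.49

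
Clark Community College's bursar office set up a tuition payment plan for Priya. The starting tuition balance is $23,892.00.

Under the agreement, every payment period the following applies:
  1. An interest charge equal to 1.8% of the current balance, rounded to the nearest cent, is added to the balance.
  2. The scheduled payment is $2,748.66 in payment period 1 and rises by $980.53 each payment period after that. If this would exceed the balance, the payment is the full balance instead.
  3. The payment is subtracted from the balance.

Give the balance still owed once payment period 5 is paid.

$1,890.67

Payment period 1: opening $23,892.00; interest $430.06 → $24,322.06; payment $2,748.66; balance $21,573.40
Payment period 2: opening $21,573.40; interest $388.32 → $21,961.72; payment $3,729.19; balance $18,232.53
Payment period 3: opening $18,232.53; interest $328.19 → $18,560.72; payment $4,709.72; balance $13,851.00
Payment period 4: opening $13,851.00; interest $249.32 → $14,100.32; payment $5,690.25; balance $8,410.07
Payment period 5: opening $8,410.07; interest $151.38 → $8,561.45; payment $6,670.78; balance $1,890.67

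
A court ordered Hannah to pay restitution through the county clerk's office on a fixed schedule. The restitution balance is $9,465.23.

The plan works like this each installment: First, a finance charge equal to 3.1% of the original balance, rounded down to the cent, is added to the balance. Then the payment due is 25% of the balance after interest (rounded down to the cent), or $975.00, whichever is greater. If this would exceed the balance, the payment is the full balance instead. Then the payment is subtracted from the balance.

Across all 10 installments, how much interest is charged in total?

# | Opening | Interest | Payment | End bal
1 | $9,465.23 | $293.42 | $2,439.66 | $7,318.99
2 | $7,318.99 | $293.42 | $1,903.10 | $5,709.31
3 | $5,709.31 | $293.42 | $1,500.68 | $4,502.05
4 | $4,502.05 | $293.42 | $1,198.86 | $3,596.61
5 | $3,596.61 | $293.42 | $975.00 | $2,915.03
6 | $2,915.03 | $293.42 | $975.00 | $2,233.45
7 | $2,233.45 | $293.42 | $975.00 | $1,551.87
8 | $1,551.87 | $293.42 | $975.00 | $870.29
9 | $870.29 | $293.42 | $975.00 | $188.71
10 | $188.71 | $293.42 | $482.13 | $0.00
Total interest: $293.42 + $293.42 + $293.42 + $293.42 + $293.42 + $293.42 + $293.42 + $293.42 + $293.42 + $293.42 = $2,934.20

$2,934.20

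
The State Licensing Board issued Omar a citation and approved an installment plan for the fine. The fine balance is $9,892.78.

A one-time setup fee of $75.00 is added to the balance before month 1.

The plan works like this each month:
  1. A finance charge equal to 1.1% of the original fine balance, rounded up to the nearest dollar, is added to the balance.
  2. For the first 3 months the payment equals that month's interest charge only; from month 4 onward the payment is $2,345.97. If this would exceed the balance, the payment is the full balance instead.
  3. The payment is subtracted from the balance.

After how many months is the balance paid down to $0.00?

# | Opening | Interest | Payment | End bal
1 | $9,967.78 | $109.00 | $109.00 | $9,967.78
2 | $9,967.78 | $109.00 | $109.00 | $9,967.78
3 | $9,967.78 | $109.00 | $109.00 | $9,967.78
4 | $9,967.78 | $109.00 | $2,345.97 | $7,730.81
5 | $7,730.81 | $109.00 | $2,345.97 | $5,493.84
6 | $5,493.84 | $109.00 | $2,345.97 | $3,256.87
7 | $3,256.87 | $109.00 | $2,345.97 | $1,019.90
8 | $1,019.90 | $109.00 | $1,128.90 | $0.00
Balance reaches $0.00 in month 8.

8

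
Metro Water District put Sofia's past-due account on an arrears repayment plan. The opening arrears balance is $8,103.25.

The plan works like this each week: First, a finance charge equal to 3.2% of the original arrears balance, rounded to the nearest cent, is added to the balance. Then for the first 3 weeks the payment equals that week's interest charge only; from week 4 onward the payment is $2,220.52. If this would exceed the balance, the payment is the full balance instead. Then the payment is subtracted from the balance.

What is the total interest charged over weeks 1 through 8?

Week 1: opening $8,103.25; interest $259.30 → $8,362.55; payment $259.30; balance $8,103.25
Week 2: opening $8,103.25; interest $259.30 → $8,362.55; payment $259.30; balance $8,103.25
Week 3: opening $8,103.25; interest $259.30 → $8,362.55; payment $259.30; balance $8,103.25
Week 4: opening $8,103.25; interest $259.30 → $8,362.55; payment $2,220.52; balance $6,142.03
Week 5: opening $6,142.03; interest $259.30 → $6,401.33; payment $2,220.52; balance $4,180.81
Week 6: opening $4,180.81; interest $259.30 → $4,440.11; payment $2,220.52; balance $2,219.59
Week 7: opening $2,219.59; interest $259.30 → $2,478.89; payment $2,220.52; balance $258.37
Week 8: opening $258.37; interest $259.30 → $517.67; payment $517.67; balance $0.00
Total interest: $259.30 + $259.30 + $259.30 + $259.30 + $259.30 + $259.30 + $259.30 + $259.30 = $2,074.40

$2,074.40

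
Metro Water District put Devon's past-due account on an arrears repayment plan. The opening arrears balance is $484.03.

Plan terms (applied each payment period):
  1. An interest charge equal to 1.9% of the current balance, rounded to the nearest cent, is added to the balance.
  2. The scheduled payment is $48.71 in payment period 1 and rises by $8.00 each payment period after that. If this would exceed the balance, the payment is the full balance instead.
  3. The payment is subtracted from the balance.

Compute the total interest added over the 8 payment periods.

Payment period 1: opening $484.03; interest $9.20 → $493.23; payment $48.71; balance $444.52
Payment period 2: opening $444.52; interest $8.45 → $452.97; payment $56.71; balance $396.26
Payment period 3: opening $396.26; interest $7.53 → $403.79; payment $64.71; balance $339.08
Payment period 4: opening $339.08; interest $6.44 → $345.52; payment $72.71; balance $272.81
Payment period 5: opening $272.81; interest $5.18 → $277.99; payment $80.71; balance $197.28
Payment period 6: opening $197.28; interest $3.75 → $201.03; payment $88.71; balance $112.32
Payment period 7: opening $112.32; interest $2.13 → $114.45; payment $96.71; balance $17.74
Payment period 8: opening $17.74; interest $0.34 → $18.08; payment $18.08; balance $0.00
Total interest: $9.20 + $8.45 + $7.53 + $6.44 + $5.18 + $3.75 + $2.13 + $0.34 = $43.02

$43.02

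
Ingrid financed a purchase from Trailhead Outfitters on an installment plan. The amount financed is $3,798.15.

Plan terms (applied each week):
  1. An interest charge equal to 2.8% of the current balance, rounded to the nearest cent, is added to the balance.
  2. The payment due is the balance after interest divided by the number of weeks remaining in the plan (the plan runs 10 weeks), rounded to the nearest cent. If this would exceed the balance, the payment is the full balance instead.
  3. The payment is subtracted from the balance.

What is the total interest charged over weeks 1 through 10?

$636.92

Week 1: $3,798.15 +$106.35 interest = $3,904.50; pay $390.45 → $3,514.05
Week 2: $3,514.05 +$98.39 interest = $3,612.44; pay $401.38 → $3,211.06
Week 3: $3,211.06 +$89.91 interest = $3,300.97; pay $412.62 → $2,888.35
Week 4: $2,888.35 +$80.87 interest = $2,969.22; pay $424.17 → $2,545.05
Week 5: $2,545.05 +$71.26 interest = $2,616.31; pay $436.05 → $2,180.26
Week 6: $2,180.26 +$61.05 interest = $2,241.31; pay $448.26 → $1,793.05
Week 7: $1,793.05 +$50.21 interest = $1,843.26; pay $460.82 → $1,382.44
Week 8: $1,382.44 +$38.71 interest = $1,421.15; pay $473.72 → $947.43
Week 9: $947.43 +$26.53 interest = $973.96; pay $486.98 → $486.98
Week 10: $486.98 +$13.64 interest = $500.62; pay $500.62 → $0.00
Total interest: $106.35 + $98.39 + $89.91 + $80.87 + $71.26 + $61.05 + $50.21 + $38.71 + $26.53 + $13.64 = $636.92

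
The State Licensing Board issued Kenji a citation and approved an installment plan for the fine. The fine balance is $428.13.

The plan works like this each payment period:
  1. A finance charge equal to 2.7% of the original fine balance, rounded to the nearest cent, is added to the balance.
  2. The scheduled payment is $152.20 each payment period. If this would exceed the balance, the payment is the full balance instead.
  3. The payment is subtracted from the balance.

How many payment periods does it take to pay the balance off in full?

Payment period 1: opening $428.13; interest $11.56 → $439.69; payment $152.20; balance $287.49
Payment period 2: opening $287.49; interest $11.56 → $299.05; payment $152.20; balance $146.85
Payment period 3: opening $146.85; interest $11.56 → $158.41; payment $152.20; balance $6.21
Payment period 4: opening $6.21; interest $11.56 → $17.77; payment $17.77; balance $0.00
Balance reaches $0.00 in payment period 4.

4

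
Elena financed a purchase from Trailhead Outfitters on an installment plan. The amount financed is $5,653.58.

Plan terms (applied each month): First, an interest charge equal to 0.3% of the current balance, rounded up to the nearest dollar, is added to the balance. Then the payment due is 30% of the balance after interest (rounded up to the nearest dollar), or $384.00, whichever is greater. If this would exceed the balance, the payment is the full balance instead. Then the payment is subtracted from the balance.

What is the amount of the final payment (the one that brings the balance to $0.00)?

$201.58

# | Opening | Interest | Payment | End bal
1 | $5,653.58 | $17.00 | $1,702.00 | $3,968.58
2 | $3,968.58 | $12.00 | $1,195.00 | $2,785.58
3 | $2,785.58 | $9.00 | $839.00 | $1,955.58
4 | $1,955.58 | $6.00 | $589.00 | $1,372.58
5 | $1,372.58 | $5.00 | $414.00 | $963.58
6 | $963.58 | $3.00 | $384.00 | $582.58
7 | $582.58 | $2.00 | $384.00 | $200.58
8 | $200.58 | $1.00 | $201.58 | $0.00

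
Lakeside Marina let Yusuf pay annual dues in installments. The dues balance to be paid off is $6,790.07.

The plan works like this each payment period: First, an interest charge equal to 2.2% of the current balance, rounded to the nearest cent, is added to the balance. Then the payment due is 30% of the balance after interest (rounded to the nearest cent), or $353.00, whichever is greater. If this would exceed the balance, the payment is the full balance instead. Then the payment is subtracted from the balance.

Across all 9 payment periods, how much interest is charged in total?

# | Opening | Interest | Payment | End bal
1 | $6,790.07 | $149.38 | $2,081.84 | $4,857.61
2 | $4,857.61 | $106.87 | $1,489.34 | $3,475.14
3 | $3,475.14 | $76.45 | $1,065.48 | $2,486.11
4 | $2,486.11 | $54.69 | $762.24 | $1,778.56
5 | $1,778.56 | $39.13 | $545.31 | $1,272.38
6 | $1,272.38 | $27.99 | $390.11 | $910.26
7 | $910.26 | $20.03 | $353.00 | $577.29
8 | $577.29 | $12.70 | $353.00 | $236.99
9 | $236.99 | $5.21 | $242.20 | $0.00
Total interest: $149.38 + $106.87 + $76.45 + $54.69 + $39.13 + $27.99 + $20.03 + $12.70 + $5.21 = $492.45

$492.45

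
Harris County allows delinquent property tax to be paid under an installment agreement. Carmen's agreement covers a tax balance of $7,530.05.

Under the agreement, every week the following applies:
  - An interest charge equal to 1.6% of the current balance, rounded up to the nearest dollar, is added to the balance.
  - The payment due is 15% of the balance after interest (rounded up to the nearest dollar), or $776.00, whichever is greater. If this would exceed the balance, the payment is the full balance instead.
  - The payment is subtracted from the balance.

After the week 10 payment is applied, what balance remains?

# | Opening | Interest | Payment | End bal
1 | $7,530.05 | $121.00 | $1,148.00 | $6,503.05
2 | $6,503.05 | $105.00 | $992.00 | $5,616.05
3 | $5,616.05 | $90.00 | $856.00 | $4,850.05
4 | $4,850.05 | $78.00 | $776.00 | $4,152.05
5 | $4,152.05 | $67.00 | $776.00 | $3,443.05
6 | $3,443.05 | $56.00 | $776.00 | $2,723.05
7 | $2,723.05 | $44.00 | $776.00 | $1,991.05
8 | $1,991.05 | $32.00 | $776.00 | $1,247.05
9 | $1,247.05 | $20.00 | $776.00 | $491.05
10 | $491.05 | $8.00 | $499.05 | $0.00

$0.00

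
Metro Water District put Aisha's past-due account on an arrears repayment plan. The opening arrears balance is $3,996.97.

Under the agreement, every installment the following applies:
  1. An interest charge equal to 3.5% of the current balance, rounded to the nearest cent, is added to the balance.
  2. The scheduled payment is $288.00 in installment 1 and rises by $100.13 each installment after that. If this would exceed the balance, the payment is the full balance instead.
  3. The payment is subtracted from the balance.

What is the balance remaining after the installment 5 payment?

# | Opening | Interest | Payment | End bal
1 | $3,996.97 | $139.89 | $288.00 | $3,848.86
2 | $3,848.86 | $134.71 | $388.13 | $3,595.44
3 | $3,595.44 | $125.84 | $488.26 | $3,233.02
4 | $3,233.02 | $113.16 | $588.39 | $2,757.79
5 | $2,757.79 | $96.52 | $688.52 | $2,165.79

$2,165.79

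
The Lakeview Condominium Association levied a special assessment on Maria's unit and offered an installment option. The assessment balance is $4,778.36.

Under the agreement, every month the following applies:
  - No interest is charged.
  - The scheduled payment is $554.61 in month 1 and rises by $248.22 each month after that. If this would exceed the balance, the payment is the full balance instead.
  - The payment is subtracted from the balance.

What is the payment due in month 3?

$1,051.05

Month 1: opening $4,778.36; payment $554.61; balance $4,223.75
Month 2: opening $4,223.75; payment $802.83; balance $3,420.92
Month 3: opening $3,420.92; payment $1,051.05; balance $2,369.87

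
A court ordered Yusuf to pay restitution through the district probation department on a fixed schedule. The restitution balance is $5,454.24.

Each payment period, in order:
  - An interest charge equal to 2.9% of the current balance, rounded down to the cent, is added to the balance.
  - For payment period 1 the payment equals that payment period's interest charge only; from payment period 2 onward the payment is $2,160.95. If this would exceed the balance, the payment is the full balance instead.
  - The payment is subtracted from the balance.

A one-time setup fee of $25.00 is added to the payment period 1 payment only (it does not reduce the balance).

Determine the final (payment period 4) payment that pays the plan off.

$1,430.92

Payment period 1: $5,454.24 +$158.17 interest = $5,612.41; pay $158.17 (+ $25.00 fee) → $5,454.24
Payment period 2: $5,454.24 +$158.17 interest = $5,612.41; pay $2,160.95 → $3,451.46
Payment period 3: $3,451.46 +$100.09 interest = $3,551.55; pay $2,160.95 → $1,390.60
Payment period 4: $1,390.60 +$40.32 interest = $1,430.92; pay $1,430.92 → $0.00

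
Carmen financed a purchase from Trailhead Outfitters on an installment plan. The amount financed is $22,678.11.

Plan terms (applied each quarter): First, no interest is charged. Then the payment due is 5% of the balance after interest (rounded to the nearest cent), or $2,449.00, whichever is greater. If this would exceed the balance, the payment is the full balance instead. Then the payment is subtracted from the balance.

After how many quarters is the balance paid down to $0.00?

10

# | Opening | Payment | End bal
1 | $22,678.11 | $2,449.00 | $20,229.11
2 | $20,229.11 | $2,449.00 | $17,780.11
3 | $17,780.11 | $2,449.00 | $15,331.11
4 | $15,331.11 | $2,449.00 | $12,882.11
5 | $12,882.11 | $2,449.00 | $10,433.11
6 | $10,433.11 | $2,449.00 | $7,984.11
7 | $7,984.11 | $2,449.00 | $5,535.11
8 | $5,535.11 | $2,449.00 | $3,086.11
9 | $3,086.11 | $2,449.00 | $637.11
10 | $637.11 | $637.11 | $0.00
Balance reaches $0.00 in quarter 10.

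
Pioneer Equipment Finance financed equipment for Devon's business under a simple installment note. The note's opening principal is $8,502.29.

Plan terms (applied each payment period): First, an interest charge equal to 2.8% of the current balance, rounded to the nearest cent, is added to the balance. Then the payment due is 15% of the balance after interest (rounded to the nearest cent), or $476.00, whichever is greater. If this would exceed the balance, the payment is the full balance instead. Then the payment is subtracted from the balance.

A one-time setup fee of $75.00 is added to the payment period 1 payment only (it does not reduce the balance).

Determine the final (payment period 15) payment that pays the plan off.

$356.45

Payment period 1: $8,502.29 +$238.06 interest = $8,740.35; pay $1,311.05 (+ $75.00 fee) → $7,429.30
Payment period 2: $7,429.30 +$208.02 interest = $7,637.32; pay $1,145.60 → $6,491.72
Payment period 3: $6,491.72 +$181.77 interest = $6,673.49; pay $1,001.02 → $5,672.47
Payment period 4: $5,672.47 +$158.83 interest = $5,831.30; pay $874.70 → $4,956.60
Payment period 5: $4,956.60 +$138.78 interest = $5,095.38; pay $764.31 → $4,331.07
Payment period 6: $4,331.07 +$121.27 interest = $4,452.34; pay $667.85 → $3,784.49
Payment period 7: $3,784.49 +$105.97 interest = $3,890.46; pay $583.57 → $3,306.89
Payment period 8: $3,306.89 +$92.59 interest = $3,399.48; pay $509.92 → $2,889.56
Payment period 9: $2,889.56 +$80.91 interest = $2,970.47; pay $476.00 → $2,494.47
Payment period 10: $2,494.47 +$69.85 interest = $2,564.32; pay $476.00 → $2,088.32
Payment period 11: $2,088.32 +$58.47 interest = $2,146.79; pay $476.00 → $1,670.79
Payment period 12: $1,670.79 +$46.78 interest = $1,717.57; pay $476.00 → $1,241.57
Payment period 13: $1,241.57 +$34.76 interest = $1,276.33; pay $476.00 → $800.33
Payment period 14: $800.33 +$22.41 interest = $822.74; pay $476.00 → $346.74
Payment period 15: $346.74 +$9.71 interest = $356.45; pay $356.45 → $0.00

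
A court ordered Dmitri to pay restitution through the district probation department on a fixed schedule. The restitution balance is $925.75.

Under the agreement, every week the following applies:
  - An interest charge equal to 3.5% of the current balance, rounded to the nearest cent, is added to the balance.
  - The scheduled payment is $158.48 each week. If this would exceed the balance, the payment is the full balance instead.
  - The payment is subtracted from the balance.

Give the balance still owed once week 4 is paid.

# | Opening | Interest | Payment | End bal
1 | $925.75 | $32.40 | $158.48 | $799.67
2 | $799.67 | $27.99 | $158.48 | $669.18
3 | $669.18 | $23.42 | $158.48 | $534.12
4 | $534.12 | $18.69 | $158.48 | $394.33

$394.33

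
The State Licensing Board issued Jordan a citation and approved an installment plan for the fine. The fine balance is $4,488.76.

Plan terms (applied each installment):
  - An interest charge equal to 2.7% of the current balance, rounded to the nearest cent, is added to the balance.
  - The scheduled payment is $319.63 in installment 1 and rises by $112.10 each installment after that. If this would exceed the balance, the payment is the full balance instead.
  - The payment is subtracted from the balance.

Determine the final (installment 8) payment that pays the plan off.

$533.08

# | Opening | Interest | Payment | End bal
1 | $4,488.76 | $121.20 | $319.63 | $4,290.33
2 | $4,290.33 | $115.84 | $431.73 | $3,974.44
3 | $3,974.44 | $107.31 | $543.83 | $3,537.92
4 | $3,537.92 | $95.52 | $655.93 | $2,977.51
5 | $2,977.51 | $80.39 | $768.03 | $2,289.87
6 | $2,289.87 | $61.83 | $880.13 | $1,471.57
7 | $1,471.57 | $39.73 | $992.23 | $519.07
8 | $519.07 | $14.01 | $533.08 | $0.00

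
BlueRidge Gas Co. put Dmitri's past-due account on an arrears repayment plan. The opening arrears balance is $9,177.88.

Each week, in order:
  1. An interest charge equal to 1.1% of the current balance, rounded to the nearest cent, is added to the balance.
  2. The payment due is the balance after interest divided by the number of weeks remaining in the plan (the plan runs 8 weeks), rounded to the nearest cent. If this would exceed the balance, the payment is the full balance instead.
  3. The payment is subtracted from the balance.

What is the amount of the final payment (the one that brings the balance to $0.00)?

Week 1: $9,177.88 +$100.96 interest = $9,278.84; pay $1,159.86 → $8,118.98
Week 2: $8,118.98 +$89.31 interest = $8,208.29; pay $1,172.61 → $7,035.68
Week 3: $7,035.68 +$77.39 interest = $7,113.07; pay $1,185.51 → $5,927.56
Week 4: $5,927.56 +$65.20 interest = $5,992.76; pay $1,198.55 → $4,794.21
Week 5: $4,794.21 +$52.74 interest = $4,846.95; pay $1,211.74 → $3,635.21
Week 6: $3,635.21 +$39.99 interest = $3,675.20; pay $1,225.07 → $2,450.13
Week 7: $2,450.13 +$26.95 interest = $2,477.08; pay $1,238.54 → $1,238.54
Week 8: $1,238.54 +$13.62 interest = $1,252.16; pay $1,252.16 → $0.00

$1,252.16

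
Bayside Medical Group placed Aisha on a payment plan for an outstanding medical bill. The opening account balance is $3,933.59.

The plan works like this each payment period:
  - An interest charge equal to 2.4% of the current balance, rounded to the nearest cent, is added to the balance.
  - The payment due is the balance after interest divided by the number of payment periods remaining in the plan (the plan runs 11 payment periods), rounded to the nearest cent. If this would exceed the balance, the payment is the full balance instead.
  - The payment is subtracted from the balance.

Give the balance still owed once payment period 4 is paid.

$2,752.29

Payment period 1: opening $3,933.59; interest $94.41 → $4,028.00; payment $366.18; balance $3,661.82
Payment period 2: opening $3,661.82; interest $87.88 → $3,749.70; payment $374.97; balance $3,374.73
Payment period 3: opening $3,374.73; interest $80.99 → $3,455.72; payment $383.97; balance $3,071.75
Payment period 4: opening $3,071.75; interest $73.72 → $3,145.47; payment $393.18; balance $2,752.29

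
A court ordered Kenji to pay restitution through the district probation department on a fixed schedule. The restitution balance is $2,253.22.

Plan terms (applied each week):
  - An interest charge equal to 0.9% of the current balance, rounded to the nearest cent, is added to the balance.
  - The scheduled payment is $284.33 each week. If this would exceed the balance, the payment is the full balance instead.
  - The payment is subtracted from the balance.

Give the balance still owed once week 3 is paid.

$1,453.91

# | Opening | Interest | Payment | End bal
1 | $2,253.22 | $20.28 | $284.33 | $1,989.17
2 | $1,989.17 | $17.90 | $284.33 | $1,722.74
3 | $1,722.74 | $15.50 | $284.33 | $1,453.91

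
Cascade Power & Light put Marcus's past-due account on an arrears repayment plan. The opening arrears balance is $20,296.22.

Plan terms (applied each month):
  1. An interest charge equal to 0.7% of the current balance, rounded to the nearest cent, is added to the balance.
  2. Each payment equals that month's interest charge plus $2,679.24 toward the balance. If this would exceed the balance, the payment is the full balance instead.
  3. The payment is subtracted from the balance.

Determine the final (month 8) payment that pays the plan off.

$1,552.33

Month 1: opening $20,296.22; interest $142.07 → $20,438.29; payment $2,821.31; balance $17,616.98
Month 2: opening $17,616.98; interest $123.32 → $17,740.30; payment $2,802.56; balance $14,937.74
Month 3: opening $14,937.74; interest $104.56 → $15,042.30; payment $2,783.80; balance $12,258.50
Month 4: opening $12,258.50; interest $85.81 → $12,344.31; payment $2,765.05; balance $9,579.26
Month 5: opening $9,579.26; interest $67.05 → $9,646.31; payment $2,746.29; balance $6,900.02
Month 6: opening $6,900.02; interest $48.30 → $6,948.32; payment $2,727.54; balance $4,220.78
Month 7: opening $4,220.78; interest $29.55 → $4,250.33; payment $2,708.79; balance $1,541.54
Month 8: opening $1,541.54; interest $10.79 → $1,552.33; payment $1,552.33; balance $0.00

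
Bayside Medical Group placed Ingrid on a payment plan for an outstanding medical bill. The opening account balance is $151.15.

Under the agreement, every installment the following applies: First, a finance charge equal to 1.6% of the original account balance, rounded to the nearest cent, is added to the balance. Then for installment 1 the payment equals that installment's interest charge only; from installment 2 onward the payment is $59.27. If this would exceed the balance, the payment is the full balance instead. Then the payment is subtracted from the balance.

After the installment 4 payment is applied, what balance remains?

$0.00

Installment 1: opening $151.15; interest $2.42 → $153.57; payment $2.42; balance $151.15
Installment 2: opening $151.15; interest $2.42 → $153.57; payment $59.27; balance $94.30
Installment 3: opening $94.30; interest $2.42 → $96.72; payment $59.27; balance $37.45
Installment 4: opening $37.45; interest $2.42 → $39.87; payment $39.87; balance $0.00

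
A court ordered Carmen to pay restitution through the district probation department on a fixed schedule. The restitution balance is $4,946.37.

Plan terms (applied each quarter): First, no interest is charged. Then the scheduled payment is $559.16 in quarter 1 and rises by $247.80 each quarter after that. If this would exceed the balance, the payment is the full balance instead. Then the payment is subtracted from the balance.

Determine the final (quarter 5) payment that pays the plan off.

$1,222.93

# | Opening | Payment | End bal
1 | $4,946.37 | $559.16 | $4,387.21
2 | $4,387.21 | $806.96 | $3,580.25
3 | $3,580.25 | $1,054.76 | $2,525.49
4 | $2,525.49 | $1,302.56 | $1,222.93
5 | $1,222.93 | $1,222.93 | $0.00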